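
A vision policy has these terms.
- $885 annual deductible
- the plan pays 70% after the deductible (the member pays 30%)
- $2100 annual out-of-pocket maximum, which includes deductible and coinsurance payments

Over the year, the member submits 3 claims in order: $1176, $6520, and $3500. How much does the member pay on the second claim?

$1127.70

Claim 1 — $1176: deductible takes $885, $291 remains; 30% of $291 = $87.30. Cost to member: $972.30. OOP to date $972.30.
Claim 2 — $6520: deductible already satisfied, so member's share is 30% × $6520 = $1956. Adding that to $972.30 gives $2928.30, past the $2100 cap; member pays only $2100 − $972.30 = $1127.70.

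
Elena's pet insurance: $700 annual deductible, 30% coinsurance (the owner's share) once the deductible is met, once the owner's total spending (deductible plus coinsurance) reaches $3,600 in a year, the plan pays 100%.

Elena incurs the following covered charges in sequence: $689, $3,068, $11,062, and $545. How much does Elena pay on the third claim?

$1,982.90

#1 ($689): all of it applies to the deductible. Owner owes $689 (running OOP $689).
#2 ($3,068): deductible takes $11, $3,057 remains; coinsurance $3,057 × 30% = $917.10. Owner pays $928.10; OOP now $1,617.10.
#3 ($11,062): deductible already satisfied, so owner's share is 30% × $11,062 = $3,318.60. Adding that to $1,617.10 gives $4,935.70, past the $3,600 cap; owner pays only $3,600 − $1,617.10 = $1,982.90.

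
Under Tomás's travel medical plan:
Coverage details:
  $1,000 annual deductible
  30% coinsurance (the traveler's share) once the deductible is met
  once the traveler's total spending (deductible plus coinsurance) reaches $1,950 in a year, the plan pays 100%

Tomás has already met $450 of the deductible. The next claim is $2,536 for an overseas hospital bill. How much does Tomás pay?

$1,145.80

$450 of the $1,000 deductible is already met, leaving $550.
The remaining $1,986 (= $2,536 − $550) moves to coinsurance.
Traveler's 30% share of $1,986 is $595.80.
So the traveler owes $550 + $595.80 = $1,145.80 before any cap.
Cumulative spending $450 + $1,145.80 = $1,595.80 stays under the $1,950 maximum.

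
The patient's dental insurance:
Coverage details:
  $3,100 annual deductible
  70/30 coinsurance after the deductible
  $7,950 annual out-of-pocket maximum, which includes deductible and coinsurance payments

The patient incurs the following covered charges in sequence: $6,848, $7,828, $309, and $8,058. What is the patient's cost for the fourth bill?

$1,284.50

Bill 1, $6,848: deductible takes $3,100, $3,748 remains; patient's 30% is $1,124.40. Cost to patient: $4,224.40. OOP to date $4,224.40.
Bill 2, $7,828: 30% coinsurance on $7,828 = $2,348.40. Patient pays $2,348.40; OOP now $6,572.80.
Bill 3, $309: 30% coinsurance on $309 = $92.70. Cost to patient: $92.70. OOP to date $6,665.50.
Bill 4, $8,058: deductible already satisfied, so patient's share is 30% × $8,058 = $2,417.40. Adding that to $6,665.50 gives $9,082.90, past the $7,950 cap; patient pays only $7,950 − $6,665.50 = $1,284.50.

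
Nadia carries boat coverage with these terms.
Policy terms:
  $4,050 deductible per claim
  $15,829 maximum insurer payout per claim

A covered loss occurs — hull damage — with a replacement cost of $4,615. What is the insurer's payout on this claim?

$565

Less the $4,050 deductible: $4,615 − $4,050 = $565.
$565 is within the $15,829 limit, so the insurer pays $565.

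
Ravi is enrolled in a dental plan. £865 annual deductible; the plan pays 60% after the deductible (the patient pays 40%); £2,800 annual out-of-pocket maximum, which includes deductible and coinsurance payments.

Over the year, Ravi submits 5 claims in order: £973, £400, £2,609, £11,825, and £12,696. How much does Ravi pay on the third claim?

£1,043.60

Claim 1 — £973: £865 finishes the deductible; £108 goes to coinsurance; patient's 40% is £43.20. Patient pays £908.20; OOP now £908.20.
Claim 2 — £400: deductible already satisfied, so patient's share is 40% × £400 = £160. Patient owes £160 (running OOP £1,068.20).
Claim 3 — £2,609: deductible already satisfied, so patient's share is 40% × £2,609 = £1,043.60. Cost to patient: £1,043.60. OOP to date £2,111.80.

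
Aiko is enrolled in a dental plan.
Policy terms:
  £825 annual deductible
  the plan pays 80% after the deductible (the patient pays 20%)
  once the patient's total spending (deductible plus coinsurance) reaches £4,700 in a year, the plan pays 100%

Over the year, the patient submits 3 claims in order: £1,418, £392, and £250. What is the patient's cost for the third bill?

£50

#1 (£1,418): £825 finishes the deductible; £593 goes to coinsurance; 20% of £593 = £118.60. Patient owes £943.60 (running OOP £943.60).
#2 (£392): deductible already satisfied, so patient's share is 20% × £392 = £78.40. Cost to patient: £78.40. OOP to date £1,022.
#3 (£250): 20% coinsurance on £250 = £50. Patient owes £50 (running OOP £1,072).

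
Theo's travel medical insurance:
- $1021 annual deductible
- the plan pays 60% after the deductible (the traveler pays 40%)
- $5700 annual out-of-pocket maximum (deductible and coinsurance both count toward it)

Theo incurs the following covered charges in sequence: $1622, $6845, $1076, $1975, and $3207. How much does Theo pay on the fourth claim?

$790

Claim 1 — $1622: $1021 to deductible, leaving $601; traveler's 40% is $240.40. Traveler pays $1261.40; OOP now $1261.40.
Claim 2 — $6845: deductible met; 40% of $6845 = $2738. Traveler pays $2738; OOP now $3999.40.
Claim 3 — $1076: deductible met; 40% of $1076 = $430.40. Cost to traveler: $430.40. OOP to date $4429.80.
Claim 4 — $1975: 40% coinsurance on $1975 = $790. Traveler owes $790 (running OOP $5219.80).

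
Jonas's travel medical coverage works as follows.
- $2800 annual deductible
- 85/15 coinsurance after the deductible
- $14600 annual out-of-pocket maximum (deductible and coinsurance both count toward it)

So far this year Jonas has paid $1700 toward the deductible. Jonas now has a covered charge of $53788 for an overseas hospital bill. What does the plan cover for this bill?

$44784.80

$1700 of the $2800 deductible is already met, leaving $1100.
The remaining $52688 (= $53788 − $1100) moves to coinsurance.
15% of $52688 = $7903.20 falls to the traveler.
Traveler responsibility before any cap: $1100 + $7903.20 = $9003.20.
Total out-of-pocket so far would be $1700 + $9003.20 = $10703.20, below the $14600 cap — no reduction.
The plan picks up $53788 − $9003.20 = $44784.80.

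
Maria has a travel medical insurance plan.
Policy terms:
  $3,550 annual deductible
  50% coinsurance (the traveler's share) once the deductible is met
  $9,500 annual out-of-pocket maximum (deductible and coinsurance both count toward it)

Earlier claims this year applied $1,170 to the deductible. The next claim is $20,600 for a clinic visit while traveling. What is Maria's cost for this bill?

$1,170 of the $3,550 deductible is already met, leaving $2,380.
After the $2,380 deductible portion, $20,600 − $2,380 = $18,220 is subject to coinsurance.
Traveler's 50% share of $18,220 is $9,110.
Traveler responsibility before any cap: $2,380 + $9,110 = $11,490.
Adding $11,490 to the $1,170 already spent would give $12,660, which exceeds the $9,500 cap; the traveler pays just $9,500 − $1,170 = $8,330.

$8,330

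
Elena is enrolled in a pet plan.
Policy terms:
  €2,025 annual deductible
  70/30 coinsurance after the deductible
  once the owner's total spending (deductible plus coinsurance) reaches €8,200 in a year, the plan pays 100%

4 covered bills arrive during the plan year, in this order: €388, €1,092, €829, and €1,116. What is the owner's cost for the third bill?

Claim 1 — €388: entire amount goes to the deductible. Owner pays €388; OOP now €388.
Claim 2 — €1,092: entire amount goes to the deductible. Owner pays €1,092; OOP now €1,480.
Claim 3 — €829: €545 to deductible, leaving €284; 30% of €284 = €85.20. Cost to owner: €630.20. OOP to date €2,110.20.

€630.20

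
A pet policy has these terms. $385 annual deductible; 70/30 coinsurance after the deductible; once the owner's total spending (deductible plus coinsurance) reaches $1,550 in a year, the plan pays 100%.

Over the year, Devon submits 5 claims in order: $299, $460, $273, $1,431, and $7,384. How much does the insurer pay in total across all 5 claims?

Bill 1, $299: entire amount goes to the deductible. Owner owes $299 (running OOP $299). Insurer: $299 − $299 = $0.
Bill 2, $460: deductible takes $86, $374 remains; owner's 30% is $112.20. Owner pays $198.20; OOP now $497.20. Plan pays $460 − $198.20 = $261.80.
Bill 3, $273: deductible already satisfied, so owner's share is 30% × $273 = $81.90. Cost to owner: $81.90. OOP to date $579.10. Insurer: $273 − $81.90 = $191.10.
Bill 4, $1,431: deductible met; 30% of $1,431 = $429.30. Owner owes $429.30 (running OOP $1,008.40). Plan pays $1,431 − $429.30 = $1,001.70.
Bill 5, $7,384: deductible met; 30% of $7,384 = $2,215.20. OOP would hit $3,223.60 > $1,550, so the cap limits the owner to $1,550 − $1,008.40 = $541.60. Plan pays $7,384 − $541.60 = $6,842.40.
Insurer total = bills − owner's total = $9,847 − $1,550 = $8,297.

$8,297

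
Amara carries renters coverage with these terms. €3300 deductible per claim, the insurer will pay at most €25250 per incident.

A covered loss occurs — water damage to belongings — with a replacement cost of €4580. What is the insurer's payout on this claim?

€1280

After the deductible, €4580 − €3300 = €1280 remains.
€1280 ≤ €25250, so the limit doesn't bind; insurer pays €1280.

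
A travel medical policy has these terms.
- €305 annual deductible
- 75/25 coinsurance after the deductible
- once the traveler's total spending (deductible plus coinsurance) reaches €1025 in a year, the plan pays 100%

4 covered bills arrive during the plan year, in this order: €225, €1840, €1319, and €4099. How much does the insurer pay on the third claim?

Claim 1 — €225: fully absorbed by the deductible. Cost to traveler: €225. OOP to date €225. Insurer: €225 − €225 = €0.
Claim 2 — €1840: €80 finishes the deductible; €1760 goes to coinsurance; traveler's 25% is €440. Traveler owes €520 (running OOP €745). Plan pays €1840 − €520 = €1320.
Claim 3 — €1319: deductible met; 25% of €1319 = €329.75. Adding that to €745 gives €1074.75, past the €1025 cap; traveler pays only €1025 − €745 = €280. Insurer: €1319 − €280 = €1039.

€1039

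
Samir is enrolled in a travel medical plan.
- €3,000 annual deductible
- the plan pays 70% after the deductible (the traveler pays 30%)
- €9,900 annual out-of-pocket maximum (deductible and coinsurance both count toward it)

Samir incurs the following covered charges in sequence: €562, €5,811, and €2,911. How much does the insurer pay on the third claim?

€2,037.70

Claim 1 (€562): entire amount goes to the deductible. Traveler owes €562 (running OOP €562). Plan pays €562 − €562 = €0.
Claim 2 (€5,811): deductible takes €2,438, €3,373 remains; 30% of €3,373 = €1,011.90. Cost to traveler: €3,449.90. OOP to date €4,011.90. Insurer: €5,811 − €3,449.90 = €2,361.10.
Claim 3 (€2,911): deductible met; 30% of €2,911 = €873.30. Traveler owes €873.30 (running OOP €4,885.20). Plan pays €2,911 − €873.30 = €2,037.70.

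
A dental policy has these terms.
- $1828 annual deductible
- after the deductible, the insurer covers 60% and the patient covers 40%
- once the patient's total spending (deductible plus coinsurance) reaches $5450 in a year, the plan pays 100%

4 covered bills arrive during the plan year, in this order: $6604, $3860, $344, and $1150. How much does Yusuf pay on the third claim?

Claim 1 — $6604: deductible takes $1828, $4776 remains; 40% of $4776 = $1910.40. Patient pays $3738.40; OOP now $3738.40.
Claim 2 — $3860: deductible already satisfied, so patient's share is 40% × $3860 = $1544. Patient owes $1544 (running OOP $5282.40).
Claim 3 — $344: deductible already satisfied, so patient's share is 40% × $344 = $137.60. Patient owes $137.60 (running OOP $5420).

$137.60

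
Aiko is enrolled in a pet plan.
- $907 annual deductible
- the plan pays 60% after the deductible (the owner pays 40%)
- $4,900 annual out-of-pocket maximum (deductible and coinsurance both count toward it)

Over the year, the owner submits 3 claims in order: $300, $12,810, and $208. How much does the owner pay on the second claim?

$4,600

Claim 1 ($300): fully absorbed by the deductible. Cost to owner: $300. OOP to date $300.
Claim 2 ($12,810): $607 finishes the deductible; $12,203 goes to coinsurance; 40% of $12,203 = $4,881.20. Claim cost before the cap: $607 + $4,881.20 = $5,488.20. Adding that to $300 gives $5,788.20, past the $4,900 cap; owner pays only $4,900 − $300 = $4,600.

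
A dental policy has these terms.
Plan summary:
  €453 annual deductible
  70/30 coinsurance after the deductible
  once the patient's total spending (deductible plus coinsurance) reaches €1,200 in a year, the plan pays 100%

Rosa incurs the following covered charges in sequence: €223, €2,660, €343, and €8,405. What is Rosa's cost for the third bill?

Bill 1, €223: fully absorbed by the deductible. Patient owes €223 (running OOP €223).
Bill 2, €2,660: €230 to deductible, leaving €2,430; patient's 30% is €729. Cost to patient: €959. OOP to date €1,182.
Bill 3, €343: deductible met; 30% of €343 = €102.90. Adding that to €1,182 gives €1,284.90, past the €1,200 cap; patient pays only €1,200 − €1,182 = €18.

€18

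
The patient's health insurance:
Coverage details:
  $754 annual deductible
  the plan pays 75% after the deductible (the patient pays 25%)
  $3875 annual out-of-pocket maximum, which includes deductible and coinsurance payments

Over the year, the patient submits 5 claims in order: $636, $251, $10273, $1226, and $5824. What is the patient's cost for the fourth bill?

Claim 1 — $636: entire amount goes to the deductible. Patient pays $636; OOP now $636.
Claim 2 — $251: deductible takes $118, $133 remains; coinsurance $133 × 25% = $33.25. Cost to patient: $151.25. OOP to date $787.25.
Claim 3 — $10273: deductible met; 25% of $10273 = $2568.25. Patient pays $2568.25; OOP now $3355.50.
Claim 4 — $1226: deductible met; 25% of $1226 = $306.50. Cost to patient: $306.50. OOP to date $3662.

$306.50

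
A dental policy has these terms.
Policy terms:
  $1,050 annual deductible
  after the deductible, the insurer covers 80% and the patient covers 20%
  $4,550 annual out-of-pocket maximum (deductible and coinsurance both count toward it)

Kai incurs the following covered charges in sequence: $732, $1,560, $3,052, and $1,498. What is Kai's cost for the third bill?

$610.40

Bill 1, $732: entire amount goes to the deductible. Cost to patient: $732. OOP to date $732.
Bill 2, $1,560: $318 to deductible, leaving $1,242; coinsurance $1,242 × 20% = $248.40. Patient owes $566.40 (running OOP $1,298.40).
Bill 3, $3,052: deductible already satisfied, so patient's share is 20% × $3,052 = $610.40. Patient pays $610.40; OOP now $1,908.80.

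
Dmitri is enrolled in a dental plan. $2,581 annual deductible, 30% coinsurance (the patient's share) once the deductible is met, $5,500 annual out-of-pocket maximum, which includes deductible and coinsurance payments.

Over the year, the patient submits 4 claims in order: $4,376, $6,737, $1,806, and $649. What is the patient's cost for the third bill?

Claim 1 ($4,376): deductible takes $2,581, $1,795 remains; coinsurance $1,795 × 30% = $538.50. Patient pays $3,119.50; OOP now $3,119.50.
Claim 2 ($6,737): 30% coinsurance on $6,737 = $2,021.10. Patient pays $2,021.10; OOP now $5,140.60.
Claim 3 ($1,806): deductible already satisfied, so patient's share is 30% × $1,806 = $541.80. That would push OOP to $5,682.40, over the $5,500 cap, so patient pays $5,500 − $5,140.60 = $359.40.

$359.40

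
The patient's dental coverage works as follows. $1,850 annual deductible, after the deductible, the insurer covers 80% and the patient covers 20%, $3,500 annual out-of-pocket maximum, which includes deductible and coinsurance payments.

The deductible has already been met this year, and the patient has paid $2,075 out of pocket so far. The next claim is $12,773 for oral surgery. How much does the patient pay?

$1,425

With the deductible met, the entire $12,773 is subject to coinsurance.
Patient's 20% share of $12,773 is $2,554.60.
Adding $2,554.60 to the $2,075 already spent would give $4,629.60, which exceeds the $3,500 cap; the patient pays just $3,500 − $2,075 = $1,425.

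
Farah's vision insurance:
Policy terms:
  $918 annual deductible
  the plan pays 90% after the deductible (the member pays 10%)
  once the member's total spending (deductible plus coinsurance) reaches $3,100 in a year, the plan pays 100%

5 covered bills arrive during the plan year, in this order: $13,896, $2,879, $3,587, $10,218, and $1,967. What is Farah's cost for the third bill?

Claim 1 ($13,896): $918 to deductible, leaving $12,978; member's 10% is $1,297.80. Member owes $2,215.80 (running OOP $2,215.80).
Claim 2 ($2,879): deductible met; 10% of $2,879 = $287.90. Cost to member: $287.90. OOP to date $2,503.70.
Claim 3 ($3,587): deductible met; 10% of $3,587 = $358.70. Member owes $358.70 (running OOP $2,862.40).

$358.70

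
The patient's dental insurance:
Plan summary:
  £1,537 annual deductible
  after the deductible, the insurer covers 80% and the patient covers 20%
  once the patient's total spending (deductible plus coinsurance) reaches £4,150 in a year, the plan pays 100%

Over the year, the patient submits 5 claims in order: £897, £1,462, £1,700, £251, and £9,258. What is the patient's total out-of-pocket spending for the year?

Claim 1 (£897): fully absorbed by the deductible. Cost to patient: £897. OOP to date £897.
Claim 2 (£1,462): £640 to deductible, leaving £822; patient's 20% is £164.40. Cost to patient: £804.40. OOP to date £1,701.40.
Claim 3 (£1,700): deductible already satisfied, so patient's share is 20% × £1,700 = £340. Patient pays £340; OOP now £2,041.40.
Claim 4 (£251): deductible already satisfied, so patient's share is 20% × £251 = £50.20. Cost to patient: £50.20. OOP to date £2,091.60.
Claim 5 (£9,258): 20% coinsurance on £9,258 = £1,851.60. Patient pays £1,851.60; OOP now £3,943.20.
Total paid by the patient: £897 + £804.40 + £340 + £50.20 + £1,851.60 = £3,943.20.

£3,943.20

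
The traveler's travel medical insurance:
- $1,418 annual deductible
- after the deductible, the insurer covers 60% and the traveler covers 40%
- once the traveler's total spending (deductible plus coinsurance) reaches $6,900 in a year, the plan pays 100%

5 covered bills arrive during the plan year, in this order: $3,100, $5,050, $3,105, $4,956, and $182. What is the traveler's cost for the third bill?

$1,242

Claim 1 ($3,100): deductible takes $1,418, $1,682 remains; traveler's 40% is $672.80. Traveler owes $2,090.80 (running OOP $2,090.80).
Claim 2 ($5,050): 40% coinsurance on $5,050 = $2,020. Traveler owes $2,020 (running OOP $4,110.80).
Claim 3 ($3,105): 40% coinsurance on $3,105 = $1,242. Traveler owes $1,242 (running OOP $5,352.80).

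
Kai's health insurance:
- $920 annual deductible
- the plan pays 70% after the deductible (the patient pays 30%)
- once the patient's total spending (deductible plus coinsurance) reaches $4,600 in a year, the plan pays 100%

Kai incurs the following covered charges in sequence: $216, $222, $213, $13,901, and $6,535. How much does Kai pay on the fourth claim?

$3,949

Bill 1, $216: all of it applies to the deductible. Cost to patient: $216. OOP to date $216.
Bill 2, $222: entire amount goes to the deductible. Patient owes $222 (running OOP $438).
Bill 3, $213: all of it applies to the deductible. Cost to patient: $213. OOP to date $651.
Bill 4, $13,901: deductible takes $269, $13,632 remains; patient's 30% is $4,089.60. Deductible plus coinsurance: $269 + $4,089.60 = $4,358.60. OOP would hit $5,009.60 > $4,600, so the cap limits the patient to $4,600 − $651 = $3,949.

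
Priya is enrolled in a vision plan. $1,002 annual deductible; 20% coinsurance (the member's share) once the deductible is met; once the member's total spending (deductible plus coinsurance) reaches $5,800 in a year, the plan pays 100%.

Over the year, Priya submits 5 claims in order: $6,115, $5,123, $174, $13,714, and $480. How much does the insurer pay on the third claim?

$139.20

Claim 1 ($6,115): deductible takes $1,002, $5,113 remains; coinsurance $5,113 × 20% = $1,022.60. Member owes $2,024.60 (running OOP $2,024.60). Plan pays $6,115 − $2,024.60 = $4,090.40.
Claim 2 ($5,123): deductible met; 20% of $5,123 = $1,024.60. Member owes $1,024.60 (running OOP $3,049.20). Plan pays $5,123 − $1,024.60 = $4,098.40.
Claim 3 ($174): deductible already satisfied, so member's share is 20% × $174 = $34.80. Member pays $34.80; OOP now $3,084. Plan pays $174 − $34.80 = $139.20.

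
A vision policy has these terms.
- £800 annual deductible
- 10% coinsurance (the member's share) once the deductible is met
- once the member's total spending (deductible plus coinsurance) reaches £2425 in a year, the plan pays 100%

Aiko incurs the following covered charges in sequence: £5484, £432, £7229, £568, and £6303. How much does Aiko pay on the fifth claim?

£333.70

#1 (£5484): £800 finishes the deductible; £4684 goes to coinsurance; member's 10% is £468.40. Member owes £1268.40 (running OOP £1268.40).
#2 (£432): deductible already satisfied, so member's share is 10% × £432 = £43.20. Cost to member: £43.20. OOP to date £1311.60.
#3 (£7229): 10% coinsurance on £7229 = £722.90. Member owes £722.90 (running OOP £2034.50).
#4 (£568): deductible met; 10% of £568 = £56.80. Member owes £56.80 (running OOP £2091.30).
#5 (£6303): 10% coinsurance on £6303 = £630.30. That would push OOP to £2721.60, over the £2425 cap, so member pays £2425 − £2091.30 = £333.70.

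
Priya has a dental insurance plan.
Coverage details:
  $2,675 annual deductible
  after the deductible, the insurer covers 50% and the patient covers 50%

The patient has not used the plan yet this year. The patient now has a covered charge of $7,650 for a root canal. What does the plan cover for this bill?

$2,487.50

The full $2,675 deductible is still open; $2,675 of this bill applies to it.
The remaining $4,975 (= $7,650 − $2,675) moves to coinsurance.
Patient's 50% share of $4,975 is $2,487.50.
That puts the patient's cost at $2,675 + $2,487.50 = $5,162.50.
The insurer covers the remainder: $7,650 − $5,162.50 = $2,487.50.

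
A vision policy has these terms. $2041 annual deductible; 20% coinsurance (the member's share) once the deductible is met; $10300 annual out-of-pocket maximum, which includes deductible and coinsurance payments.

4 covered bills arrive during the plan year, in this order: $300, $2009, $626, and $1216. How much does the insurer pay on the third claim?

$500.80

#1 ($300): all of it applies to the deductible. Cost to member: $300. OOP to date $300. Insurer: $300 − $300 = $0.
#2 ($2009): deductible takes $1741, $268 remains; member's 20% is $53.60. Cost to member: $1794.60. OOP to date $2094.60. Plan pays $2009 − $1794.60 = $214.40.
#3 ($626): 20% coinsurance on $626 = $125.20. Member pays $125.20; OOP now $2219.80. Plan pays $626 − $125.20 = $500.80.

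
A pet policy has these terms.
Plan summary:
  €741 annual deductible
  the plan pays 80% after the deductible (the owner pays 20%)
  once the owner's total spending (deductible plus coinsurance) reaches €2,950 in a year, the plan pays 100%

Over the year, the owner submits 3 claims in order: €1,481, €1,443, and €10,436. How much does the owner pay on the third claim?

€1,772.40

Claim 1 — €1,481: €741 finishes the deductible; €740 goes to coinsurance; 20% of €740 = €148. Owner owes €889 (running OOP €889).
Claim 2 — €1,443: deductible already satisfied, so owner's share is 20% × €1,443 = €288.60. Cost to owner: €288.60. OOP to date €1,177.60.
Claim 3 — €10,436: deductible already satisfied, so owner's share is 20% × €10,436 = €2,087.20. OOP would hit €3,264.80 > €2,950, so the cap limits the owner to €2,950 − €1,177.60 = €1,772.40.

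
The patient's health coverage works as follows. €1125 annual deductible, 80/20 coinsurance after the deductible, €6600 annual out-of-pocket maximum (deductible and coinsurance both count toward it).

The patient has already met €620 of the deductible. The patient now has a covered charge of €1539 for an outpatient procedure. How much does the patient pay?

Remaining deductible: €1125 − €620 = €505.
After the €505 deductible portion, €1539 − €505 = €1034 is subject to coinsurance.
20% of €1034 = €206.80 falls to the patient.
That puts the patient's cost at €505 + €206.80 = €711.80 before any cap.
Total out-of-pocket so far would be €620 + €711.80 = €1331.80, below the €6600 cap — no reduction.

€711.80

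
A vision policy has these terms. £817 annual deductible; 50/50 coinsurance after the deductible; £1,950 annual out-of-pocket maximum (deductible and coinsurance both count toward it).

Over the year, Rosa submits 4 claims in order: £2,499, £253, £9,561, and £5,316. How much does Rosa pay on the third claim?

£165.50

Bill 1, £2,499: deductible takes £817, £1,682 remains; 50% of £1,682 = £841. Member pays £1,658; OOP now £1,658.
Bill 2, £253: 50% coinsurance on £253 = £126.50. Cost to member: £126.50. OOP to date £1,784.50.
Bill 3, £9,561: deductible already satisfied, so member's share is 50% × £9,561 = £4,780.50. OOP would hit £6,565 > £1,950, so the cap limits the member to £1,950 − £1,784.50 = £165.50.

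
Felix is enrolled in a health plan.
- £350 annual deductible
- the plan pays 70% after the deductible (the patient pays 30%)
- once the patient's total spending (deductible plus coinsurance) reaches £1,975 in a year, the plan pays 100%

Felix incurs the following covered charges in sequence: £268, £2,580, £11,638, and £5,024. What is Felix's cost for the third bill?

£875.60

Claim 1 (£268): all of it applies to the deductible. Patient owes £268 (running OOP £268).
Claim 2 (£2,580): £82 to deductible, leaving £2,498; 30% of £2,498 = £749.40. Patient pays £831.40; OOP now £1,099.40.
Claim 3 (£11,638): 30% coinsurance on £11,638 = £3,491.40. That would push OOP to £4,590.80, over the £1,975 cap, so patient pays £1,975 − £1,099.40 = £875.60.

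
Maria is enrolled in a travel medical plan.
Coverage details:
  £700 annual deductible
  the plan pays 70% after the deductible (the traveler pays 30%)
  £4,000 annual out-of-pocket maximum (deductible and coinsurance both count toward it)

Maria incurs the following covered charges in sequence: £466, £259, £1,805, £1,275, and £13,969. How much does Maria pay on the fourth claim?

Claim 1 (£466): fully absorbed by the deductible. Cost to traveler: £466. OOP to date £466.
Claim 2 (£259): £234 to deductible, leaving £25; traveler's 30% is £7.50. Cost to traveler: £241.50. OOP to date £707.50.
Claim 3 (£1,805): deductible met; 30% of £1,805 = £541.50. Traveler pays £541.50; OOP now £1,249.
Claim 4 (£1,275): 30% coinsurance on £1,275 = £382.50. Traveler pays £382.50; OOP now £1,631.50.

£382.50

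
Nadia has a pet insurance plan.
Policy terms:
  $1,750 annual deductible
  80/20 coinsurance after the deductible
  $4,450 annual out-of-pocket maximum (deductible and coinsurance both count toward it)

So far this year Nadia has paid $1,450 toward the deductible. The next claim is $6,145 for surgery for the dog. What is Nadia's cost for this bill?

Deductible still to meet: $1,750 − $1,450 = $300.
The remaining $5,845 (= $6,145 − $300) moves to coinsurance.
20% of $5,845 = $1,169 falls to the owner.
So the owner owes $300 + $1,169 = $1,469 before any cap.
Total out-of-pocket so far would be $1,450 + $1,469 = $2,919, below the $4,450 cap — no reduction.

$1,469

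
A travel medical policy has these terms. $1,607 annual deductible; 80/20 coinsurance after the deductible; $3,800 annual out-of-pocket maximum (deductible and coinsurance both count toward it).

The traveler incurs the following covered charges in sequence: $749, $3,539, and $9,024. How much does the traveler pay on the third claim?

$1,656.80

#1 ($749): entire amount goes to the deductible. Cost to traveler: $749. OOP to date $749.
#2 ($3,539): $858 to deductible, leaving $2,681; 20% of $2,681 = $536.20. Traveler pays $1,394.20; OOP now $2,143.20.
#3 ($9,024): deductible met; 20% of $9,024 = $1,804.80. OOP would hit $3,948 > $3,800, so the cap limits the traveler to $3,800 − $2,143.20 = $1,656.80.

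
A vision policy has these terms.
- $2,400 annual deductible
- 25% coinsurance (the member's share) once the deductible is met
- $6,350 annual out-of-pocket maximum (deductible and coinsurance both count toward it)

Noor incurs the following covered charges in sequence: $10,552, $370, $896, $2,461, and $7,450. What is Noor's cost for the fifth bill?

Claim 1 — $10,552: deductible takes $2,400, $8,152 remains; coinsurance $8,152 × 25% = $2,038. Member owes $4,438 (running OOP $4,438).
Claim 2 — $370: 25% coinsurance on $370 = $92.50. Cost to member: $92.50. OOP to date $4,530.50.
Claim 3 — $896: 25% coinsurance on $896 = $224. Member pays $224; OOP now $4,754.50.
Claim 4 — $2,461: 25% coinsurance on $2,461 = $615.25. Member pays $615.25; OOP now $5,369.75.
Claim 5 — $7,450: deductible already satisfied, so member's share is 25% × $7,450 = $1,862.50. Adding that to $5,369.75 gives $7,232.25, past the $6,350 cap; member pays only $6,350 − $5,369.75 = $980.25.

$980.25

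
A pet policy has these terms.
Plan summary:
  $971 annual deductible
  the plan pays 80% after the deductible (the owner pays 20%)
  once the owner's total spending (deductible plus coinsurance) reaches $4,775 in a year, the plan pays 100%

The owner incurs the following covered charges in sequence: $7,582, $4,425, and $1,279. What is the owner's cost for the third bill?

Claim 1 — $7,582: $971 to deductible, leaving $6,611; coinsurance $6,611 × 20% = $1,322.20. Owner pays $2,293.20; OOP now $2,293.20.
Claim 2 — $4,425: 20% coinsurance on $4,425 = $885. Owner owes $885 (running OOP $3,178.20).
Claim 3 — $1,279: deductible already satisfied, so owner's share is 20% × $1,279 = $255.80. Cost to owner: $255.80. OOP to date $3,434.

$255.80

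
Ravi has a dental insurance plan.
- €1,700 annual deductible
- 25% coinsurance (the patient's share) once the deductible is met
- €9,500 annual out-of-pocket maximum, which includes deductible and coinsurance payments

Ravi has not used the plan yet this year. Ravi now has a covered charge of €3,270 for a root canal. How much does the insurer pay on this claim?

€1,177.50

Deductible not yet touched, so the first €1,700 of the bill goes to the deductible.
After the €1,700 deductible portion, €3,270 − €1,700 = €1,570 is subject to coinsurance.
25% of €1,570 = €392.50 falls to the patient.
So the patient owes €1,700 + €392.50 = €2,092.50 before any cap.
Year-to-date out-of-pocket becomes €0 + €2,092.50 = €2,092.50, still under the €9,500 maximum, so no cap applies.
Insurer pays the balance: €3,270 − €2,092.50 = €1,177.50.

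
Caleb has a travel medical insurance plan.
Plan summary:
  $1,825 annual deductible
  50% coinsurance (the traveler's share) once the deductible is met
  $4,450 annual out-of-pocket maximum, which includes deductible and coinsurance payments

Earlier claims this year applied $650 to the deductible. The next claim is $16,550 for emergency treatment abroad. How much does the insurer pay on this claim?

$650 of the $1,825 deductible is already met, leaving $1,175.
After the $1,175 deductible portion, $16,550 − $1,175 = $15,375 is subject to coinsurance.
50% of $15,375 = $7,687.50 falls to the traveler.
That puts the traveler's cost at $1,175 + $7,687.50 = $8,862.50 before any cap.
That would bring total out-of-pocket to $9,512.50, past the $4,450 cap. The traveler is capped at $4,450 − $650 = $3,800 on this claim.
Insurer pays the balance: $16,550 − $3,800 = $12,750.

$12,750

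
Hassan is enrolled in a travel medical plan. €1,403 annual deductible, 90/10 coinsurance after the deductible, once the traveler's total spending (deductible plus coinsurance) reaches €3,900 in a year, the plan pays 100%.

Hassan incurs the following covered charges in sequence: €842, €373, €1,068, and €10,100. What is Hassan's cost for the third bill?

€276

Claim 1 (€842): entire amount goes to the deductible. Traveler owes €842 (running OOP €842).
Claim 2 (€373): entire amount goes to the deductible. Traveler owes €373 (running OOP €1,215).
Claim 3 (€1,068): deductible takes €188, €880 remains; traveler's 10% is €88. Traveler owes €276 (running OOP €1,491).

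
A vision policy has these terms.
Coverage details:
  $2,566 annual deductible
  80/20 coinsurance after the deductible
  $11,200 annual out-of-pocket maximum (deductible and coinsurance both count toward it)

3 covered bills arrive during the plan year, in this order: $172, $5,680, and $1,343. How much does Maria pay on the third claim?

Claim 1 — $172: entire amount goes to the deductible. Cost to member: $172. OOP to date $172.
Claim 2 — $5,680: deductible takes $2,394, $3,286 remains; member's 20% is $657.20. Member pays $3,051.20; OOP now $3,223.20.
Claim 3 — $1,343: deductible met; 20% of $1,343 = $268.60. Member owes $268.60 (running OOP $3,491.80).

$268.60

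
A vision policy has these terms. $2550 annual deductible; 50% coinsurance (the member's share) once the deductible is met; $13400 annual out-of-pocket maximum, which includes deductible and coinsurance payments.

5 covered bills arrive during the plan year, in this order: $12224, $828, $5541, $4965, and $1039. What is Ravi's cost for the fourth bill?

$2482.50

Claim 1 — $12224: $2550 finishes the deductible; $9674 goes to coinsurance; 50% of $9674 = $4837. Member owes $7387 (running OOP $7387).
Claim 2 — $828: deductible already satisfied, so member's share is 50% × $828 = $414. Member owes $414 (running OOP $7801).
Claim 3 — $5541: 50% coinsurance on $5541 = $2770.50. Cost to member: $2770.50. OOP to date $10571.50.
Claim 4 — $4965: deductible met; 50% of $4965 = $2482.50. Member owes $2482.50 (running OOP $13054).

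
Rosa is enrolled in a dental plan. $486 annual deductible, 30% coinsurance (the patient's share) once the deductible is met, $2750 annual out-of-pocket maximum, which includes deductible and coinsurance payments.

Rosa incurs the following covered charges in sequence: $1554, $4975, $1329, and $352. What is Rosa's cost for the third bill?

$398.70

Claim 1 ($1554): $486 to deductible, leaving $1068; 30% of $1068 = $320.40. Cost to patient: $806.40. OOP to date $806.40.
Claim 2 ($4975): deductible met; 30% of $4975 = $1492.50. Patient pays $1492.50; OOP now $2298.90.
Claim 3 ($1329): 30% coinsurance on $1329 = $398.70. Patient pays $398.70; OOP now $2697.60.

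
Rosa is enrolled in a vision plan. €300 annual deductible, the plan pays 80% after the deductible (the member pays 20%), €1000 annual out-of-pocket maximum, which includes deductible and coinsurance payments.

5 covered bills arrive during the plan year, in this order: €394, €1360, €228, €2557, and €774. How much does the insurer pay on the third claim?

Bill 1, €394: €300 to deductible, leaving €94; member's 20% is €18.80. Member pays €318.80; OOP now €318.80. Plan pays €394 − €318.80 = €75.20.
Bill 2, €1360: deductible already satisfied, so member's share is 20% × €1360 = €272. Cost to member: €272. OOP to date €590.80. Insurer: €1360 − €272 = €1088.
Bill 3, €228: 20% coinsurance on €228 = €45.60. Member pays €45.60; OOP now €636.40. Plan pays €228 − €45.60 = €182.40.

€182.40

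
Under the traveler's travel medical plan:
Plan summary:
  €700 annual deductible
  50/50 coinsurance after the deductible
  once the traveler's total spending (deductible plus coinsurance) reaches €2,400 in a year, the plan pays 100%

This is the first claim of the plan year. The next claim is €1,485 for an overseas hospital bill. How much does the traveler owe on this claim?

€1,092.50

Nothing has been paid toward the €700 deductible, so the first €700 of this charge is applied there.
That leaves €1,485 − €700 = €785 for coinsurance.
50% of €785 = €392.50 falls to the traveler.
Traveler responsibility before any cap: €700 + €392.50 = €1,092.50.
Total out-of-pocket so far would be €0 + €1,092.50 = €1,092.50, below the €2,400 cap — no reduction.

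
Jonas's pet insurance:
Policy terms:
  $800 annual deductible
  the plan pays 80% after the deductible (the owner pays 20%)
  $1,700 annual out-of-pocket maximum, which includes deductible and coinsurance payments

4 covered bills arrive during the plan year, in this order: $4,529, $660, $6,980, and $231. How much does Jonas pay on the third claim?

Claim 1 — $4,529: $800 to deductible, leaving $3,729; coinsurance $3,729 × 20% = $745.80. Owner owes $1,545.80 (running OOP $1,545.80).
Claim 2 — $660: 20% coinsurance on $660 = $132. Cost to owner: $132. OOP to date $1,677.80.
Claim 3 — $6,980: deductible already satisfied, so owner's share is 20% × $6,980 = $1,396. OOP would hit $3,073.80 > $1,700, so the cap limits the owner to $1,700 − $1,677.80 = $22.20.

$22.20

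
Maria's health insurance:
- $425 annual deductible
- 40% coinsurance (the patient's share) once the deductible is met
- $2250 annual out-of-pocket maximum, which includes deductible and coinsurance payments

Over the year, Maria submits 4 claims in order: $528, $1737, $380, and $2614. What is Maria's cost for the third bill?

$152

Claim 1 — $528: $425 finishes the deductible; $103 goes to coinsurance; 40% of $103 = $41.20. Patient owes $466.20 (running OOP $466.20).
Claim 2 — $1737: 40% coinsurance on $1737 = $694.80. Patient pays $694.80; OOP now $1161.
Claim 3 — $380: deductible met; 40% of $380 = $152. Cost to patient: $152. OOP to date $1313.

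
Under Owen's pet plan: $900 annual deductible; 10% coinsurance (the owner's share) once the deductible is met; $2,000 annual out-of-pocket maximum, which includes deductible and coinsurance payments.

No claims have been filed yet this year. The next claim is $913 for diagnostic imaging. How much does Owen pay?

Nothing has been paid toward the $900 deductible, so the first $900 of this charge is applied there.
The remaining $13 (= $913 − $900) moves to coinsurance.
10% of $13 = $1.30 falls to the owner.
That puts the owner's cost at $900 + $1.30 = $901.30 before any cap.
Year-to-date out-of-pocket becomes $0 + $901.30 = $901.30, still under the $2,000 maximum, so no cap applies.

$901.30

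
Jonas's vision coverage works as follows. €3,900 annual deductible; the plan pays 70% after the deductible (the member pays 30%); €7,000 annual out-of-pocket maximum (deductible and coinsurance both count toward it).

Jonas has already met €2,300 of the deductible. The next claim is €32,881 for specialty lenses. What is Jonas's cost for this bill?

€4,700

Remaining deductible: €3,900 − €2,300 = €1,600.
That leaves €32,881 − €1,600 = €31,281 for coinsurance.
30% of €31,281 = €9,384.30 falls to the member.
So the member owes €1,600 + €9,384.30 = €10,984.30 before any cap.
That would bring total out-of-pocket to €13,284.30, past the €7,000 cap. The member is capped at €7,000 − €2,300 = €4,700 on this claim.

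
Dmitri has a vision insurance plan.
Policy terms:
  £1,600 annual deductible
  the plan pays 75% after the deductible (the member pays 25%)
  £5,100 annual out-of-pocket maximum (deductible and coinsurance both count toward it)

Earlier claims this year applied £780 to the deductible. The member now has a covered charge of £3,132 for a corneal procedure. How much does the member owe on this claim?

Deductible still to meet: £1,600 − £780 = £820.
After the £820 deductible portion, £3,132 − £820 = £2,312 is subject to coinsurance.
Member's 25% share of £2,312 is £578.
Member responsibility before any cap: £820 + £578 = £1,398.
Year-to-date out-of-pocket becomes £780 + £1,398 = £2,178, still under the £5,100 maximum, so no cap applies.

£1,398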